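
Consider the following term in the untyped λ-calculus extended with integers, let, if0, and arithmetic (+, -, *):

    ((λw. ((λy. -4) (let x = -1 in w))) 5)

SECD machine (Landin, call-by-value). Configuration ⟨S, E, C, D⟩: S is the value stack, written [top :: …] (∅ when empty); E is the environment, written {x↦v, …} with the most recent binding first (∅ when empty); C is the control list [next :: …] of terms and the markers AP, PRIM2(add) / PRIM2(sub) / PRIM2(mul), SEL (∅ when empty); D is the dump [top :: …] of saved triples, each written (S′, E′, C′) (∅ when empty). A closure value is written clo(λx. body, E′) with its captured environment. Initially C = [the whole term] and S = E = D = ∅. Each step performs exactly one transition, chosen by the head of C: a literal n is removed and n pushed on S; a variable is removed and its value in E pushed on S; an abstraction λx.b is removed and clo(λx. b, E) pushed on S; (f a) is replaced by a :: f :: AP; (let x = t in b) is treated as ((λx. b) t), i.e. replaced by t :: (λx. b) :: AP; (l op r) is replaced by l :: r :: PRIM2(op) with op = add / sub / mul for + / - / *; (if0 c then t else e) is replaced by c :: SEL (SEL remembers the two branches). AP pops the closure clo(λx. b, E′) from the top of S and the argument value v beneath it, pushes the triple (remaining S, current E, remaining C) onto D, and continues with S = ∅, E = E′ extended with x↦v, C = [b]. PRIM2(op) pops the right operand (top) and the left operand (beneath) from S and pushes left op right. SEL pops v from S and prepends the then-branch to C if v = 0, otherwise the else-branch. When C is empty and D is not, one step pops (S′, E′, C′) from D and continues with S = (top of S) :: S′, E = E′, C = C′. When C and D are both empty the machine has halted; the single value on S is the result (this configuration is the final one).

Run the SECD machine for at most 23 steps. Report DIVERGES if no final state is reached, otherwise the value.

[0] <S=∅, E=∅, C=[((λw. ((λy. -4) (let x = -1 in w))) 5)], D=∅>
[1] <S=∅, E=∅, C=[5 :: (λw. ((λy. -4) (let x = -1 in w))) :: AP], D=∅>
[2] <S=[5], E=∅, C=[(λw. ((λy. -4) (let x = -1 in w))) :: AP], D=∅>
[3] <S=[clo(λw. ((λy. -4) (let x = -1 in w)), ∅) :: 5], E=∅, C=[AP], D=∅>
[4] <S=∅, E={w↦5}, C=[((λy. -4) (let x = -1 in w))], D=[(∅, ∅, ∅)]>
[5] <S=∅, E={w↦5}, C=[(let x = -1 in w) :: (λy. -4) :: AP], D=[(∅, ∅, ∅)]>
[6] <S=∅, E={w↦5}, C=[-1 :: (λx. w) :: AP :: (λy. -4) :: AP], D=[(∅, ∅, ∅)]>
[7] <S=[-1], E={w↦5}, C=[(λx. w) :: AP :: (λy. -4) :: AP], D=[(∅, ∅, ∅)]>
[8] <S=[clo(λx. w, {w↦5}) :: -1], E={w↦5}, C=[AP :: (λy. -4) :: AP], D=[(∅, ∅, ∅)]>
[9] <S=∅, E={x↦-1, w↦5}, C=[w], D=[(∅, {w↦5}, [(λy. -4) :: AP]) :: (∅, ∅, ∅)]>
[10] <S=[5], E={x↦-1, w↦5}, C=∅, D=[(∅, {w↦5}, [(λy. -4) :: AP]) :: (∅, ∅, ∅)]>
[11] <S=[5], E={w↦5}, C=[(λy. -4) :: AP], D=[(∅, ∅, ∅)]>
[12] <S=[clo(λy. -4, {w↦5}) :: 5], E={w↦5}, C=[AP], D=[(∅, ∅, ∅)]>
[13] <S=∅, E={y↦5, w↦5}, C=[-4], D=[(∅, {w↦5}, ∅) :: (∅, ∅, ∅)]>
[14] <S=[-4], E={y↦5, w↦5}, C=∅, D=[(∅, {w↦5}, ∅) :: (∅, ∅, ∅)]>
[15] <S=[-4], E={w↦5}, C=∅, D=[(∅, ∅, ∅)]>
[16] <S=[-4], E=∅, C=∅, D=∅>
→ final value -4

Answer: -4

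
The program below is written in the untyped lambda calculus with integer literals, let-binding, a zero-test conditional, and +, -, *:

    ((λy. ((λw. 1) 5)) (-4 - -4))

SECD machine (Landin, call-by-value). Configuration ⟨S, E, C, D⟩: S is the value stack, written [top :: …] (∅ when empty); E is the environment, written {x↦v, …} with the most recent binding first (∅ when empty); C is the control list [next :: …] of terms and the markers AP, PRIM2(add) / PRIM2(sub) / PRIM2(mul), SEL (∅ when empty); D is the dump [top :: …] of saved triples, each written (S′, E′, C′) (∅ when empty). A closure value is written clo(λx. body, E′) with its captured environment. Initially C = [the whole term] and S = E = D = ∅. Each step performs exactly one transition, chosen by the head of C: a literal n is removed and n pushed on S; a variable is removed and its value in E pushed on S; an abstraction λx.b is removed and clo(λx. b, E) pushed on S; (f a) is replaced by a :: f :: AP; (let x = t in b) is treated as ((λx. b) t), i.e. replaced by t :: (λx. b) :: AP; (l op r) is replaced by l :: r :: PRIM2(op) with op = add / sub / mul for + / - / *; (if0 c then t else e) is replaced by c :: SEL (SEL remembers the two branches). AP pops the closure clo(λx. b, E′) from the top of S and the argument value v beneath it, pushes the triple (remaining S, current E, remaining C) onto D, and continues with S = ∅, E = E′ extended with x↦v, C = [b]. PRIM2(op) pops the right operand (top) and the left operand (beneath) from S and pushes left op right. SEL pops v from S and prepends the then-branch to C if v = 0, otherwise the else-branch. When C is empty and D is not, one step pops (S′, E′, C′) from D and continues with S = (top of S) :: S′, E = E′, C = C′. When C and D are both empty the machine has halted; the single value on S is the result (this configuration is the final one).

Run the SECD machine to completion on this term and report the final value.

Answer: 1

Derivation:
[0] [S=∅ | E=∅ | C=[((λy. ((λw. 1) 5)) (-4 - -4))] | D=∅]
[1] [S=∅ | E=∅ | C=[(-4 - -4) :: (λy. ((λw. 1) 5)) :: AP] | D=∅]
[2] [S=∅ | E=∅ | C=[-4 :: -4 :: PRIM2(sub) :: (λy. ((λw. 1) 5)) :: AP] | D=∅]
[3] [S=[-4] | E=∅ | C=[-4 :: PRIM2(sub) :: (λy. ((λw. 1) 5)) :: AP] | D=∅]
[4] [S=[-4 :: -4] | E=∅ | C=[PRIM2(sub) :: (λy. ((λw. 1) 5)) :: AP] | D=∅]
[5] [S=[0] | E=∅ | C=[(λy. ((λw. 1) 5)) :: AP] | D=∅]
[6] [S=[clo(λy. ((λw. 1) 5), ∅) :: 0] | E=∅ | C=[AP] | D=∅]
[7] [S=∅ | E={y↦0} | C=[((λw. 1) 5)] | D=[(∅, ∅, ∅)]]
[8] [S=∅ | E={y↦0} | C=[5 :: (λw. 1) :: AP] | D=[(∅, ∅, ∅)]]
[9] [S=[5] | E={y↦0} | C=[(λw. 1) :: AP] | D=[(∅, ∅, ∅)]]
[10] [S=[clo(λw. 1, {y↦0}) :: 5] | E={y↦0} | C=[AP] | D=[(∅, ∅, ∅)]]
[11] [S=∅ | E={w↦5, y↦0} | C=[1] | D=[(∅, {y↦0}, ∅) :: (∅, ∅, ∅)]]
[12] [S=[1] | E={w↦5, y↦0} | C=∅ | D=[(∅, {y↦0}, ∅) :: (∅, ∅, ∅)]]
[13] [S=[1] | E={y↦0} | C=∅ | D=[(∅, ∅, ∅)]]
[14] [S=[1] | E=∅ | C=∅ | D=∅]
→ final value 1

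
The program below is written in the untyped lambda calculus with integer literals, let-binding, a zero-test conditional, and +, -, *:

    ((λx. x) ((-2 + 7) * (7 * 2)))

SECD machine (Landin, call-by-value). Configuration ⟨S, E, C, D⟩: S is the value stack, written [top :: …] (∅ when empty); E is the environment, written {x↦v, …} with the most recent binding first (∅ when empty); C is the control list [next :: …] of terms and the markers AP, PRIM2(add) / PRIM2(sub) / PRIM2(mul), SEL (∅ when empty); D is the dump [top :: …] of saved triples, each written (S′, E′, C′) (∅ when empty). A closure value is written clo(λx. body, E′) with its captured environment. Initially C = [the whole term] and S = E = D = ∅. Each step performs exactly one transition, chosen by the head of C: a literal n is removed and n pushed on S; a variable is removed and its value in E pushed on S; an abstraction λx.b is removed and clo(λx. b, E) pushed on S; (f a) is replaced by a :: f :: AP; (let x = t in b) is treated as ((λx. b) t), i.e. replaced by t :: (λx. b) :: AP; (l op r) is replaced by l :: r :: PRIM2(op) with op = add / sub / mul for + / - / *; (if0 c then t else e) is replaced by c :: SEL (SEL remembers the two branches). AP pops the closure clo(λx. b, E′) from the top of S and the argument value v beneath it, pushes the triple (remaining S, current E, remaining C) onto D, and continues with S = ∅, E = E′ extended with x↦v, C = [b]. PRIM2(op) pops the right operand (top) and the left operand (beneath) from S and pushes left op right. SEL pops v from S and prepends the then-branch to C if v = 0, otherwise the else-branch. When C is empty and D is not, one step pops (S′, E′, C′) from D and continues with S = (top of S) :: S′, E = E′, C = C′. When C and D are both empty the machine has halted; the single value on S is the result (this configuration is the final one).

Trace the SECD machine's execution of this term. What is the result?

0. <S=∅, E=∅, C=[((λx. x) ((-2 + 7) * (7 * 2)))], D=∅>
1. <S=∅, E=∅, C=[((-2 + 7) * (7 * 2)) :: (λx. x) :: AP], D=∅>
2. <S=∅, E=∅, C=[(-2 + 7) :: (7 * 2) :: PRIM2(mul) :: (λx. x) :: AP], D=∅>
3. <S=∅, E=∅, C=[-2 :: 7 :: PRIM2(add) :: (7 * 2) :: PRIM2(mul) :: (λx. x) :: AP], D=∅>
4. <S=[-2], E=∅, C=[7 :: PRIM2(add) :: (7 * 2) :: PRIM2(mul) :: (λx. x) :: AP], D=∅>
5. <S=[7 :: -2], E=∅, C=[PRIM2(add) :: (7 * 2) :: PRIM2(mul) :: (λx. x) :: AP], D=∅>
6. <S=[5], E=∅, C=[(7 * 2) :: PRIM2(mul) :: (λx. x) :: AP], D=∅>
7. <S=[5], E=∅, C=[7 :: 2 :: PRIM2(mul) :: PRIM2(mul) :: (λx. x) :: AP], D=∅>
8. <S=[7 :: 5], E=∅, C=[2 :: PRIM2(mul) :: PRIM2(mul) :: (λx. x) :: AP], D=∅>
9. <S=[2 :: 7 :: 5], E=∅, C=[PRIM2(mul) :: PRIM2(mul) :: (λx. x) :: AP], D=∅>
10. <S=[14 :: 5], E=∅, C=[PRIM2(mul) :: (λx. x) :: AP], D=∅>
11. <S=[70], E=∅, C=[(λx. x) :: AP], D=∅>
12. <S=[clo(λx. x, ∅) :: 70], E=∅, C=[AP], D=∅>
13. <S=∅, E={x↦70}, C=[x], D=[(∅, ∅, ∅)]>
14. <S=[70], E={x↦70}, C=∅, D=[(∅, ∅, ∅)]>
15. <S=[70], E=∅, C=∅, D=∅>
→ final value 70

Answer: 70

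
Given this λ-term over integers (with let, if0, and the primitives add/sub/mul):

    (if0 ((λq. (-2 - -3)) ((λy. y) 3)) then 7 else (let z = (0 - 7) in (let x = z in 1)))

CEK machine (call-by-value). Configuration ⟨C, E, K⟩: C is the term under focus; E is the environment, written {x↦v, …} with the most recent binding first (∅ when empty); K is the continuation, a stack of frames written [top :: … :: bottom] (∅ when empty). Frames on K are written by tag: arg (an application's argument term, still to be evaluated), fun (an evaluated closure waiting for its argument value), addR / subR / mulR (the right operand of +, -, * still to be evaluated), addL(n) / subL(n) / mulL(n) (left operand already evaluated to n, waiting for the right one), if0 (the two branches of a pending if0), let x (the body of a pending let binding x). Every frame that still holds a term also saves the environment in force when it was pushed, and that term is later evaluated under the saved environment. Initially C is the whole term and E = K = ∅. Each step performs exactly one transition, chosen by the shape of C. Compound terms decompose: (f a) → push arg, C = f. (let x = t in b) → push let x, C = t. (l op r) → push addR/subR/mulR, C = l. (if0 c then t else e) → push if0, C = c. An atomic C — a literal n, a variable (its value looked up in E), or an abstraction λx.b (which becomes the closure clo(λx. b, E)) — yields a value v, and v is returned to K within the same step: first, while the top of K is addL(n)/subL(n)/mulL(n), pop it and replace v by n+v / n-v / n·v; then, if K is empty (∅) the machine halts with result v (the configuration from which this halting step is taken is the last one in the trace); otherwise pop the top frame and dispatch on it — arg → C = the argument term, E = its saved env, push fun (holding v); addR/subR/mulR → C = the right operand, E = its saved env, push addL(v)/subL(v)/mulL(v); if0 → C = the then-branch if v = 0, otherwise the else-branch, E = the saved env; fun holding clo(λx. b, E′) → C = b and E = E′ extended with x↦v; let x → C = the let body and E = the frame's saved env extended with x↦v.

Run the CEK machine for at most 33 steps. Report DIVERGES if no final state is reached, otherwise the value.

Answer: 1

Machine steps:
[0] <C=(if0 ((λq. (-2 - -3)) ((λy. y) 3)) then 7 else (let z = (0 - 7) in (let x = z in 1))), E=∅, K=∅>
[1] <C=((λq. (-2 - -3)) ((λy. y) 3)), E=∅, K=[if0]>
[2] <C=(λq. (-2 - -3)), E=∅, K=[arg :: if0]>
[3] <C=((λy. y) 3), E=∅, K=[fun :: if0]>
[4] <C=(λy. y), E=∅, K=[arg :: fun :: if0]>
[5] <C=3, E=∅, K=[fun :: fun :: if0]>
[6] <C=y, E={y↦3}, K=[fun :: if0]>
[7] <C=(-2 - -3), E={q↦3}, K=[if0]>
[8] <C=-2, E={q↦3}, K=[subR :: if0]>
[9] <C=-3, E={q↦3}, K=[subL(-2) :: if0]>
[10] <C=(let z = (0 - 7) in (let x = z in 1)), E=∅, K=∅>
[11] <C=(0 - 7), E=∅, K=[let z]>
[12] <C=0, E=∅, K=[subR :: let z]>
[13] <C=7, E=∅, K=[subL(0) :: let z]>
[14] <C=(let x = z in 1), E={z↦-7}, K=∅>
[15] <C=z, E={z↦-7}, K=[let x]>
[16] <C=1, E={x↦-7, z↦-7}, K=∅>
→ final value 1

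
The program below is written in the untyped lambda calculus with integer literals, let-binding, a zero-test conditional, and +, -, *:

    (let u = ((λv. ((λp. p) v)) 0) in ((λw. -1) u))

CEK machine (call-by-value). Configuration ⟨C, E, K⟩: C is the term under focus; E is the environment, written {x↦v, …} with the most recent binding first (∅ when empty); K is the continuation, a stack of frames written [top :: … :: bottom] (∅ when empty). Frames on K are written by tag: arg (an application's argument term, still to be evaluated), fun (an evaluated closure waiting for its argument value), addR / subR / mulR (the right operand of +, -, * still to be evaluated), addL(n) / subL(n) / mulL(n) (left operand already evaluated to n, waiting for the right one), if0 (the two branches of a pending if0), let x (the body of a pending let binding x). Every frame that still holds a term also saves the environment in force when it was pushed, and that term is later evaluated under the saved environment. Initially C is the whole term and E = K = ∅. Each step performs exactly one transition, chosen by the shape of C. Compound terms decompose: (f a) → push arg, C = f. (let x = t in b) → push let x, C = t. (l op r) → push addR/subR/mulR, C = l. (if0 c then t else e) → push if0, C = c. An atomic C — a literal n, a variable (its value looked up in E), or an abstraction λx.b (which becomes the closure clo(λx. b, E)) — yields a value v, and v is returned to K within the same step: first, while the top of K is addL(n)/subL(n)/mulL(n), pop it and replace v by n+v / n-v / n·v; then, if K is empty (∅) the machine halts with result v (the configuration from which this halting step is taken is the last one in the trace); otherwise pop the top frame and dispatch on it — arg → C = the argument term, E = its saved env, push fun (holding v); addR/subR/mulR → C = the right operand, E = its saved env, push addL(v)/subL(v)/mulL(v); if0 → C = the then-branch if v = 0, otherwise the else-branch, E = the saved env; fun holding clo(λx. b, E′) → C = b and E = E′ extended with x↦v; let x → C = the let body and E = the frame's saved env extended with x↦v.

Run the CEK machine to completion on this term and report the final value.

0. ⟨C=(let u = ((λv. ((λp. p) v)) 0) in ((λw. -1) u)); E=∅; K=∅⟩
1. ⟨C=((λv. ((λp. p) v)) 0); E=∅; K=[let u]⟩
2. ⟨C=(λv. ((λp. p) v)); E=∅; K=[arg :: let u]⟩
3. ⟨C=0; E=∅; K=[fun :: let u]⟩
4. ⟨C=((λp. p) v); E={v↦0}; K=[let u]⟩
5. ⟨C=(λp. p); E={v↦0}; K=[arg :: let u]⟩
6. ⟨C=v; E={v↦0}; K=[fun :: let u]⟩
7. ⟨C=p; E={p↦0, v↦0}; K=[let u]⟩
8. ⟨C=((λw. -1) u); E={u↦0}; K=∅⟩
9. ⟨C=(λw. -1); E={u↦0}; K=[arg]⟩
10. ⟨C=u; E={u↦0}; K=[fun]⟩
11. ⟨C=-1; E={w↦0, u↦0}; K=∅⟩
→ final value -1

Answer: -1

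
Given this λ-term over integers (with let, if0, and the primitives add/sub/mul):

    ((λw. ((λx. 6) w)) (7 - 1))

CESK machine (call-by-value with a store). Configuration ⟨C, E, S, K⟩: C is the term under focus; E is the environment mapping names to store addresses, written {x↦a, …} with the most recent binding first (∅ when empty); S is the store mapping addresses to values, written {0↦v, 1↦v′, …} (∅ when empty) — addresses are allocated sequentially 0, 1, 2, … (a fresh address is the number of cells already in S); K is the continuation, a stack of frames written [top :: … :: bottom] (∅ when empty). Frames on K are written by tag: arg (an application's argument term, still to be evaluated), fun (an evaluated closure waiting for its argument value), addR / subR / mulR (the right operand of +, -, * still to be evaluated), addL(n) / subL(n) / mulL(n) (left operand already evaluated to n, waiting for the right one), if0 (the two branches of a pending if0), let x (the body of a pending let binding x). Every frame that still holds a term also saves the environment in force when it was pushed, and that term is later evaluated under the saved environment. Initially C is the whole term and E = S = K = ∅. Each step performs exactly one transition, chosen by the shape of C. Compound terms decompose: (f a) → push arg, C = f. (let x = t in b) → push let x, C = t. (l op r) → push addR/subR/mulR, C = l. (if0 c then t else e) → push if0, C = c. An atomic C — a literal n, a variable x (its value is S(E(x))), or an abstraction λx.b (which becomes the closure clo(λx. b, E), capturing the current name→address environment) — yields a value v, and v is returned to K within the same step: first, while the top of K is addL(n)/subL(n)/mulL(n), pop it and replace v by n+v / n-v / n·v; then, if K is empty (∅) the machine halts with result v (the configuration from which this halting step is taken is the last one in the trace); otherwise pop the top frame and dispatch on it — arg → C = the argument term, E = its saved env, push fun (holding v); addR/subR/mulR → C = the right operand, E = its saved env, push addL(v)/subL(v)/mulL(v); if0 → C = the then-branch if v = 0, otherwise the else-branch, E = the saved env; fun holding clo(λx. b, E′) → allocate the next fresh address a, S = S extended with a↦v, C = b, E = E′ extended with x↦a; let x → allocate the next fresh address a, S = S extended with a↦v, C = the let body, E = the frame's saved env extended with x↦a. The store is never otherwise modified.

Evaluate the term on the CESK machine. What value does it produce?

0. [C=((λw. ((λx. 6) w)) (7 - 1)) | E=∅ | S=∅ | K=∅]
1. [C=(λw. ((λx. 6) w)) | E=∅ | S=∅ | K=[arg]]
2. [C=(7 - 1) | E=∅ | S=∅ | K=[fun]]
3. [C=7 | E=∅ | S=∅ | K=[subR :: fun]]
4. [C=1 | E=∅ | S=∅ | K=[subL(7) :: fun]]
5. [C=((λx. 6) w) | E={w↦0} | S={0↦6} | K=∅]
6. [C=(λx. 6) | E={w↦0} | S={0↦6} | K=[arg]]
7. [C=w | E={w↦0} | S={0↦6} | K=[fun]]
8. [C=6 | E={x↦1, w↦0} | S={0↦6, 1↦6} | K=∅]
→ final value 6

Answer: 6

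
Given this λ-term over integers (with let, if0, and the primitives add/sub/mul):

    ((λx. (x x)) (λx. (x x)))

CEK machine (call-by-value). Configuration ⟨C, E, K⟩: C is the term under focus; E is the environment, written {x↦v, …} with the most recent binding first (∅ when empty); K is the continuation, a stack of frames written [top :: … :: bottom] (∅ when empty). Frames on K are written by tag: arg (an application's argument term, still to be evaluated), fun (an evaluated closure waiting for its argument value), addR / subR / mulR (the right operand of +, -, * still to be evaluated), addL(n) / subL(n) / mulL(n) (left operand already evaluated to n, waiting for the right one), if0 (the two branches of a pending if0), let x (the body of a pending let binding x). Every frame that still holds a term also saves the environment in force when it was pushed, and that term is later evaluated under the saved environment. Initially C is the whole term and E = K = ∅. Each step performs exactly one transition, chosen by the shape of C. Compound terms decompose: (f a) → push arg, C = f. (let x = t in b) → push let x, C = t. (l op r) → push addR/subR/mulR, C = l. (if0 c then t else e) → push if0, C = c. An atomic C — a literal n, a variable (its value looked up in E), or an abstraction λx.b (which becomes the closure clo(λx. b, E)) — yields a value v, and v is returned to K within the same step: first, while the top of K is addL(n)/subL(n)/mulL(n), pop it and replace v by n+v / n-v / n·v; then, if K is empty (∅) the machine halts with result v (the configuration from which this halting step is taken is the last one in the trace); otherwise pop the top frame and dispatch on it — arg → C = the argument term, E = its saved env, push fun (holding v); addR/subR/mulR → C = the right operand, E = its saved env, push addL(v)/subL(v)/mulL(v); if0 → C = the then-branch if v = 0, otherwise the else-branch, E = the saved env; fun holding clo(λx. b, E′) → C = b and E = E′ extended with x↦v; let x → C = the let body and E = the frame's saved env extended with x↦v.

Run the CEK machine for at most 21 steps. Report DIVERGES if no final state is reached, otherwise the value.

step 0: ⟨C=((λx. (x x)) (λx. (x x))); E=∅; K=∅⟩
step 1: ⟨C=(λx. (x x)); E=∅; K=[arg]⟩
step 2: ⟨C=(λx. (x x)); E=∅; K=[fun]⟩
step 3: ⟨C=(x x); E={x↦clo(λx. (x x), ∅)}; K=∅⟩
step 4: ⟨C=x; E={x↦clo(λx. (x x), ∅)}; K=[arg]⟩
step 5: ⟨C=x; E={x↦clo(λx. (x x), ∅)}; K=[fun]⟩
… configuration repeats with period 3 (steps 3–5 recur indefinitely) …

Answer: DIVERGES (no final state within 21 steps)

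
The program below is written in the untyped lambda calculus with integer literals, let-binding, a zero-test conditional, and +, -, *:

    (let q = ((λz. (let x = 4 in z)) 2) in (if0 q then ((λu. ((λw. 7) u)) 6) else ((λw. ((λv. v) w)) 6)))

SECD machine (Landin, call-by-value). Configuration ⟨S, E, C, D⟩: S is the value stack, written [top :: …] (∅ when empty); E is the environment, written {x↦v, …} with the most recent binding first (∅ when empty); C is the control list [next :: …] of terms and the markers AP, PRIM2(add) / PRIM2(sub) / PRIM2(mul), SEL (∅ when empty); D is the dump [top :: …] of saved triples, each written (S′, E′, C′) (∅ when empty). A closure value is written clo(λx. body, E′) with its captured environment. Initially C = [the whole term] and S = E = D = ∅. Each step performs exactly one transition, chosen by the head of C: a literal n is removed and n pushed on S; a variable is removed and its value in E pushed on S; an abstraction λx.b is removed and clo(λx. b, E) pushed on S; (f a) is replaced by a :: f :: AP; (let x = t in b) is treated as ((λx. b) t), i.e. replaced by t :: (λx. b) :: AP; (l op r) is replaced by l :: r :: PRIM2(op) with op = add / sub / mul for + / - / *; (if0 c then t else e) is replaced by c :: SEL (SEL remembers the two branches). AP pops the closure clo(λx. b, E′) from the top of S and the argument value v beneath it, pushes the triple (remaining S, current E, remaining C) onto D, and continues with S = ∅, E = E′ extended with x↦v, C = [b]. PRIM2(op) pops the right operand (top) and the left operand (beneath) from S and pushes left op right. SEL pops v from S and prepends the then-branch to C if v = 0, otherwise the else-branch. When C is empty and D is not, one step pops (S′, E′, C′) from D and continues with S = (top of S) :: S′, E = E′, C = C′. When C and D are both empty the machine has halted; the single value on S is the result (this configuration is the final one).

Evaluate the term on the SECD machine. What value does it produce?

Answer: 6

Machine steps:
[0] <S=∅, E=∅, C=[(let q = ((λz. (let x = 4 in z)) 2) in (if0 q then ((λu. ((λw. 7) u)) 6) else ((λw. ((λv. v) w)) 6)))], D=∅>
[1] <S=∅, E=∅, C=[((λz. (let x = 4 in z)) 2) :: (λq. (if0 q then ((λu. ((λw. 7) u)) 6) else ((λw. ((λv. v) w)) 6))) :: AP], D=∅>
[2] <S=∅, E=∅, C=[2 :: (λz. (let x = 4 in z)) :: AP :: (λq. (if0 q then ((λu. ((λw. 7) u)) 6) else ((λw. ((λv. v) w)) 6))) :: AP], D=∅>
[3] <S=[2], E=∅, C=[(λz. (let x = 4 in z)) :: AP :: (λq. (if0 q then ((λu. ((λw. 7) u)) 6) else ((λw. ((λv. v) w)) 6))) :: AP], D=∅>
[4] <S=[clo(λz. (let x = 4 in z), ∅) :: 2], E=∅, C=[AP :: (λq. (if0 q then ((λu. ((λw. 7) u)) 6) else ((λw. ((λv. v) w)) 6))) :: AP], D=∅>
[5] <S=∅, E={z↦2}, C=[(let x = 4 in z)], D=[(∅, ∅, [(λq. (if0 q then ((λu. ((λw. 7) u)) 6) else ((λw. ((λv. v) w)) 6))) :: AP])]>
[6] <S=∅, E={z↦2}, C=[4 :: (λx. z) :: AP], D=[(∅, ∅, [(λq. (if0 q then ((λu. ((λw. 7) u)) 6) else ((λw. ((λv. v) w)) 6))) :: AP])]>
[7] <S=[4], E={z↦2}, C=[(λx. z) :: AP], D=[(∅, ∅, [(λq. (if0 q then ((λu. ((λw. 7) u)) 6) else ((λw. ((λv. v) w)) 6))) :: AP])]>
[8] <S=[clo(λx. z, {z↦2}) :: 4], E={z↦2}, C=[AP], D=[(∅, ∅, [(λq. (if0 q then ((λu. ((λw. 7) u)) 6) else ((λw. ((λv. v) w)) 6))) :: AP])]>
[9] <S=∅, E={x↦4, z↦2}, C=[z], D=[(∅, {z↦2}, ∅) :: (∅, ∅, [(λq. (if0 q then ((λu. ((λw. 7) u)) 6) else ((λw. ((λv. v) w)) 6))) :: AP])]>
[10] <S=[2], E={x↦4, z↦2}, C=∅, D=[(∅, {z↦2}, ∅) :: (∅, ∅, [(λq. (if0 q then ((λu. ((λw. 7) u)) 6) else ((λw. ((λv. v) w)) 6))) :: AP])]>
[11] <S=[2], E={z↦2}, C=∅, D=[(∅, ∅, [(λq. (if0 q then ((λu. ((λw. 7) u)) 6) else ((λw. ((λv. v) w)) 6))) :: AP])]>
[12] <S=[2], E=∅, C=[(λq. (if0 q then ((λu. ((λw. 7) u)) 6) else ((λw. ((λv. v) w)) 6))) :: AP], D=∅>
[13] <S=[clo(λq. (if0 q then ((λu. ((λw. 7) u)) 6) else ((λw. ((λv. v) w)) 6)), ∅) :: 2], E=∅, C=[AP], D=∅>
[14] <S=∅, E={q↦2}, C=[(if0 q then ((λu. ((λw. 7) u)) 6) else ((λw. ((λv. v) w)) 6))], D=[(∅, ∅, ∅)]>
[15] <S=∅, E={q↦2}, C=[q :: SEL], D=[(∅, ∅, ∅)]>
[16] <S=[2], E={q↦2}, C=[SEL], D=[(∅, ∅, ∅)]>
[17] <S=∅, E={q↦2}, C=[((λw. ((λv. v) w)) 6)], D=[(∅, ∅, ∅)]>
[18] <S=∅, E={q↦2}, C=[6 :: (λw. ((λv. v) w)) :: AP], D=[(∅, ∅, ∅)]>
[19] <S=[6], E={q↦2}, C=[(λw. ((λv. v) w)) :: AP], D=[(∅, ∅, ∅)]>
[20] <S=[clo(λw. ((λv. v) w), {q↦2}) :: 6], E={q↦2}, C=[AP], D=[(∅, ∅, ∅)]>
[21] <S=∅, E={w↦6, q↦2}, C=[((λv. v) w)], D=[(∅, {q↦2}, ∅) :: (∅, ∅, ∅)]>
[22] <S=∅, E={w↦6, q↦2}, C=[w :: (λv. v) :: AP], D=[(∅, {q↦2}, ∅) :: (∅, ∅, ∅)]>
[23] <S=[6], E={w↦6, q↦2}, C=[(λv. v) :: AP], D=[(∅, {q↦2}, ∅) :: (∅, ∅, ∅)]>
[24] <S=[clo(λv. v, {w↦6, q↦2}) :: 6], E={w↦6, q↦2}, C=[AP], D=[(∅, {q↦2}, ∅) :: (∅, ∅, ∅)]>
[25] <S=∅, E={v↦6, w↦6, q↦2}, C=[v], D=[(∅, {w↦6, q↦2}, ∅) :: (∅, {q↦2}, ∅) :: (∅, ∅, ∅)]>
[26] <S=[6], E={v↦6, w↦6, q↦2}, C=∅, D=[(∅, {w↦6, q↦2}, ∅) :: (∅, {q↦2}, ∅) :: (∅, ∅, ∅)]>
[27] <S=[6], E={w↦6, q↦2}, C=∅, D=[(∅, {q↦2}, ∅) :: (∅, ∅, ∅)]>
[28] <S=[6], E={q↦2}, C=∅, D=[(∅, ∅, ∅)]>
[29] <S=[6], E=∅, C=∅, D=∅>
→ final value 6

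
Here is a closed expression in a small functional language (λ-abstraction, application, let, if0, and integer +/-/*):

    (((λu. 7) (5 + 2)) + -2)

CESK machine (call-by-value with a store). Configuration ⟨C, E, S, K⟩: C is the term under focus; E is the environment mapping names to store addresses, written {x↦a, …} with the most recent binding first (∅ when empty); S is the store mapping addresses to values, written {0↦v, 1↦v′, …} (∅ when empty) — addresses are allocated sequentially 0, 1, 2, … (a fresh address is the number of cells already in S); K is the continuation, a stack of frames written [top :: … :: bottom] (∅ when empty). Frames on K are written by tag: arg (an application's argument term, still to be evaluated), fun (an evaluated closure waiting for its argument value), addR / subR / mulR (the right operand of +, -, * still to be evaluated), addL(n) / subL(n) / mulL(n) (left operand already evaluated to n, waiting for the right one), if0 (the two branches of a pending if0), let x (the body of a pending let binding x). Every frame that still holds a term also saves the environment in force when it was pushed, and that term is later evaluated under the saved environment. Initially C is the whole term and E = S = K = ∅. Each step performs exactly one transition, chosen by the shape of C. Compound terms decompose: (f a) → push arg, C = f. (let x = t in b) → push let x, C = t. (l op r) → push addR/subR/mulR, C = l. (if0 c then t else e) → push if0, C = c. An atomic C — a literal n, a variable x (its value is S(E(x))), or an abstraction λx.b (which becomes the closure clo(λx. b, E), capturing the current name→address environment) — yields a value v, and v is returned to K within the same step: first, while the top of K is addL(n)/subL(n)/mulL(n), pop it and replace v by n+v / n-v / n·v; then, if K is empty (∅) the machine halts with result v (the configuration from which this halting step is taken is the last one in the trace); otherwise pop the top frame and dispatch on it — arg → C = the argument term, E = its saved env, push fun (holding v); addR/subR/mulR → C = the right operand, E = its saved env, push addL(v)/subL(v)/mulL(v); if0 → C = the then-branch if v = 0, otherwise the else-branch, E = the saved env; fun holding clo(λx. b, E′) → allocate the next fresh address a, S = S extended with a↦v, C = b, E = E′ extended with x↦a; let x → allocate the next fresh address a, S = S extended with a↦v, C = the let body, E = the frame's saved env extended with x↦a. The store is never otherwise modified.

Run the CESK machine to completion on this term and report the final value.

step 0: [C=(((λu. 7) (5 + 2)) + -2) | E=∅ | S=∅ | K=∅]
step 1: [C=((λu. 7) (5 + 2)) | E=∅ | S=∅ | K=[addR]]
step 2: [C=(λu. 7) | E=∅ | S=∅ | K=[arg :: addR]]
step 3: [C=(5 + 2) | E=∅ | S=∅ | K=[fun :: addR]]
step 4: [C=5 | E=∅ | S=∅ | K=[addR :: fun :: addR]]
step 5: [C=2 | E=∅ | S=∅ | K=[addL(5) :: fun :: addR]]
step 6: [C=7 | E={u↦0} | S={0↦7} | K=[addR]]
step 7: [C=-2 | E=∅ | S={0↦7} | K=[addL(7)]]
→ final value 5

Answer: 5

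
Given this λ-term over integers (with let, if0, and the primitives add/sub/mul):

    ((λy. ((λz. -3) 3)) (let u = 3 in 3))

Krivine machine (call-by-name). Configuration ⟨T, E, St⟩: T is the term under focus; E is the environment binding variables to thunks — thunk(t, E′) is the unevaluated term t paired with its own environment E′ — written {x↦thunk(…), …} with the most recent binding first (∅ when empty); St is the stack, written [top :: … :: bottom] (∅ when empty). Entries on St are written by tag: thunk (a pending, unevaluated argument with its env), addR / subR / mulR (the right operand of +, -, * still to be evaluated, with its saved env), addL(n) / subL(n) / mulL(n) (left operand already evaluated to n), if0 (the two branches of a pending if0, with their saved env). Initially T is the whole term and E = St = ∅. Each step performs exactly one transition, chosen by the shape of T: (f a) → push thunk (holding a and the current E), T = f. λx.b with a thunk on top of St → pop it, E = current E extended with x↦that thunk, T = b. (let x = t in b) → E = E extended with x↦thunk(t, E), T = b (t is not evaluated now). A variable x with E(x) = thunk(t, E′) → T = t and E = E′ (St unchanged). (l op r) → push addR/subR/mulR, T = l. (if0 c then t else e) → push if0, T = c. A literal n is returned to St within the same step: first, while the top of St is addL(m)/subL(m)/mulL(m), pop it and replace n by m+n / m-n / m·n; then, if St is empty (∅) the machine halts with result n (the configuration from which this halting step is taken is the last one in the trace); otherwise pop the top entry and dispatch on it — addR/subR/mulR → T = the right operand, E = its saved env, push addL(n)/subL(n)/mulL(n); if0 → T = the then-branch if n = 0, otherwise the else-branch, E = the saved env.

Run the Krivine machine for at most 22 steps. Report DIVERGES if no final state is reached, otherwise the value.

step 0: <T=((λy. ((λz. -3) 3)) (let u = 3 in 3)), E=∅, St=∅>
step 1: <T=(λy. ((λz. -3) 3)), E=∅, St=[thunk]>
step 2: <T=((λz. -3) 3), E={y↦thunk((let u = 3 in 3), ∅)}, St=∅>
step 3: <T=(λz. -3), E={y↦thunk((let u = 3 in 3), ∅)}, St=[thunk]>
step 4: <T=-3, E={z↦thunk(3, {y↦thunk((let u = 3 in 3), ∅)}), y↦thunk((let u = 3 in 3), ∅)}, St=∅>
→ final value -3

Answer: -3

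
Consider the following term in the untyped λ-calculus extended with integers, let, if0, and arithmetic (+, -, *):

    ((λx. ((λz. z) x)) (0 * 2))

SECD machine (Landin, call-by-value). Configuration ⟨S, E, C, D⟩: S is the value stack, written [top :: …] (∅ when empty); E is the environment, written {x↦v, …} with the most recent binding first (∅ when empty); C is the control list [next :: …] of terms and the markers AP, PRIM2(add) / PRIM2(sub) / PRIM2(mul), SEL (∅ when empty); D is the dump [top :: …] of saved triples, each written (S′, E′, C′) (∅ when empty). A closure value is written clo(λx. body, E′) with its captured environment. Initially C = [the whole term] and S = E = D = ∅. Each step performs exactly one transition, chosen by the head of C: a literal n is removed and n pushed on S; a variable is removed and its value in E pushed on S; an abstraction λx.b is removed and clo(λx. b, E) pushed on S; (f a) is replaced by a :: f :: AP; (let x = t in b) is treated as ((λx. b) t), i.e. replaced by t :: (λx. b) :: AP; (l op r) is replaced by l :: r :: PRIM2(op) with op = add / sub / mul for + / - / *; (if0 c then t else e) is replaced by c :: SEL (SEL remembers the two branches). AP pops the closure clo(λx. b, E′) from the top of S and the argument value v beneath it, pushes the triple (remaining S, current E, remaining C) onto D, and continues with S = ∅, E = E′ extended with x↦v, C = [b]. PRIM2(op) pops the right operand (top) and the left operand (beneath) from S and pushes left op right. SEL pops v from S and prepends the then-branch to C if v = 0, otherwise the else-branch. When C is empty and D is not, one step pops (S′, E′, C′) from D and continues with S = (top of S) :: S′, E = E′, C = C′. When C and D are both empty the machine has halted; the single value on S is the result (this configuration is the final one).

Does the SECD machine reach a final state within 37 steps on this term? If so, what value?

Answer: 0

Execution trace:
0. ⟨S=∅; E=∅; C=[((λx. ((λz. z) x)) (0 * 2))]; D=∅⟩
1. ⟨S=∅; E=∅; C=[(0 * 2) :: (λx. ((λz. z) x)) :: AP]; D=∅⟩
2. ⟨S=∅; E=∅; C=[0 :: 2 :: PRIM2(mul) :: (λx. ((λz. z) x)) :: AP]; D=∅⟩
3. ⟨S=[0]; E=∅; C=[2 :: PRIM2(mul) :: (λx. ((λz. z) x)) :: AP]; D=∅⟩
4. ⟨S=[2 :: 0]; E=∅; C=[PRIM2(mul) :: (λx. ((λz. z) x)) :: AP]; D=∅⟩
5. ⟨S=[0]; E=∅; C=[(λx. ((λz. z) x)) :: AP]; D=∅⟩
6. ⟨S=[clo(λx. ((λz. z) x), ∅) :: 0]; E=∅; C=[AP]; D=∅⟩
7. ⟨S=∅; E={x↦0}; C=[((λz. z) x)]; D=[(∅, ∅, ∅)]⟩
8. ⟨S=∅; E={x↦0}; C=[x :: (λz. z) :: AP]; D=[(∅, ∅, ∅)]⟩
9. ⟨S=[0]; E={x↦0}; C=[(λz. z) :: AP]; D=[(∅, ∅, ∅)]⟩
10. ⟨S=[clo(λz. z, {x↦0}) :: 0]; E={x↦0}; C=[AP]; D=[(∅, ∅, ∅)]⟩
11. ⟨S=∅; E={z↦0, x↦0}; C=[z]; D=[(∅, {x↦0}, ∅) :: (∅, ∅, ∅)]⟩
12. ⟨S=[0]; E={z↦0, x↦0}; C=∅; D=[(∅, {x↦0}, ∅) :: (∅, ∅, ∅)]⟩
13. ⟨S=[0]; E={x↦0}; C=∅; D=[(∅, ∅, ∅)]⟩
14. ⟨S=[0]; E=∅; C=∅; D=∅⟩
→ final value 0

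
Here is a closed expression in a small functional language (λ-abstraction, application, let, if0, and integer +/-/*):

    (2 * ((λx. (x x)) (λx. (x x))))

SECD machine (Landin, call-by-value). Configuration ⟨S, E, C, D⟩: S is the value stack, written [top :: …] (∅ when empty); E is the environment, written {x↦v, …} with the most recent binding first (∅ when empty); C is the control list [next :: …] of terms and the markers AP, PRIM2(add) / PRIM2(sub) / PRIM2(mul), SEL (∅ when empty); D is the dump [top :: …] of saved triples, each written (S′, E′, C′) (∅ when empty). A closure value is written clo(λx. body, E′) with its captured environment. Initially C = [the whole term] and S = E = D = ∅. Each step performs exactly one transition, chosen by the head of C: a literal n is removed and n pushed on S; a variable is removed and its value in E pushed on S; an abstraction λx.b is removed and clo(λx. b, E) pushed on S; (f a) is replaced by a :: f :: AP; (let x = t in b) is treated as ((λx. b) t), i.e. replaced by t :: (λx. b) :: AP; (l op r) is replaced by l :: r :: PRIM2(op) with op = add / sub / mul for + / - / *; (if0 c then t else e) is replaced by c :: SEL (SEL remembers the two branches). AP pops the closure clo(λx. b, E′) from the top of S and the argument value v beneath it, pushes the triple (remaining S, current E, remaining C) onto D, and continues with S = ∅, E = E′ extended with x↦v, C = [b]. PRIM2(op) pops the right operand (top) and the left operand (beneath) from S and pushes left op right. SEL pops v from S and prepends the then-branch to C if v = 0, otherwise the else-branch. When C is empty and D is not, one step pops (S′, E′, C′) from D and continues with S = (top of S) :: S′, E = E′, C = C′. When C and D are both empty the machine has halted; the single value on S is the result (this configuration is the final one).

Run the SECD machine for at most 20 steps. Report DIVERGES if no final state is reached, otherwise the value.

Answer: DIVERGES (no final state within 20 steps)

Machine steps:
t=0: [S=∅ | E=∅ | C=[(2 * ((λx. (x x)) (λx. (x x))))] | D=∅]
t=1: [S=∅ | E=∅ | C=[2 :: ((λx. (x x)) (λx. (x x))) :: PRIM2(mul)] | D=∅]
t=2: [S=[2] | E=∅ | C=[((λx. (x x)) (λx. (x x))) :: PRIM2(mul)] | D=∅]
t=3: [S=[2] | E=∅ | C=[(λx. (x x)) :: (λx. (x x)) :: AP :: PRIM2(mul)] | D=∅]
t=4: [S=[clo(λx. (x x), ∅) :: 2] | E=∅ | C=[(λx. (x x)) :: AP :: PRIM2(mul)] | D=∅]
t=5: [S=[clo(λx. (x x), ∅) :: clo(λx. (x x), ∅) :: 2] | E=∅ | C=[AP :: PRIM2(mul)] | D=∅]
t=6: [S=∅ | E={x↦clo(λx. (x x), ∅)} | C=[(x x)] | D=[([2], ∅, [PRIM2(mul)])]]
t=7: [S=∅ | E={x↦clo(λx. (x x), ∅)} | C=[x :: x :: AP] | D=[([2], ∅, [PRIM2(mul)])]]
t=8: [S=[clo(λx. (x x), ∅)] | E={x↦clo(λx. (x x), ∅)} | C=[x :: AP] | D=[([2], ∅, [PRIM2(mul)])]]
t=9: [S=[clo(λx. (x x), ∅) :: clo(λx. (x x), ∅)] | E={x↦clo(λx. (x x), ∅)} | C=[AP] | D=[([2], ∅, [PRIM2(mul)])]]
t=10: [S=∅ | E={x↦clo(λx. (x x), ∅)} | C=[(x x)] | D=[(∅, {x↦clo(λx. (x x), ∅)}, ∅) :: ([2], ∅, [PRIM2(mul)])]]
t=11: [S=∅ | E={x↦clo(λx. (x x), ∅)} | C=[x :: x :: AP] | D=[(∅, {x↦clo(λx. (x x), ∅)}, ∅) :: ([2], ∅, [PRIM2(mul)])]]
t=12: [S=[clo(λx. (x x), ∅)] | E={x↦clo(λx. (x x), ∅)} | C=[x :: AP] | D=[(∅, {x↦clo(λx. (x x), ∅)}, ∅) :: ([2], ∅, [PRIM2(mul)])]]
t=13: [S=[clo(λx. (x x), ∅) :: clo(λx. (x x), ∅)] | E={x↦clo(λx. (x x), ∅)} | C=[AP] | D=[(∅, {x↦clo(λx. (x x), ∅)}, ∅) :: ([2], ∅, [PRIM2(mul)])]]
t=14: [S=∅ | E={x↦clo(λx. (x x), ∅)} | C=[(x x)] | D=[(∅, {x↦clo(λx. (x x), ∅)}, ∅) :: (∅, {x↦clo(λx. (x x), ∅)}, ∅) :: ([2], ∅, [PRIM2(mul)])]]
t=15: [S=∅ | E={x↦clo(λx. (x x), ∅)} | C=[x :: x :: AP] | D=[(∅, {x↦clo(λx. (x x), ∅)}, ∅) :: (∅, {x↦clo(λx. (x x), ∅)}, ∅) :: ([2], ∅, [PRIM2(mul)])]]
t=16: [S=[clo(λx. (x x), ∅)] | E={x↦clo(λx. (x x), ∅)} | C=[x :: AP] | D=[(∅, {x↦clo(λx. (x x), ∅)}, ∅) :: (∅, {x↦clo(λx. (x x), ∅)}, ∅) :: ([2], ∅, [PRIM2(mul)])]]
t=17: [S=[clo(λx. (x x), ∅) :: clo(λx. (x x), ∅)] | E={x↦clo(λx. (x x), ∅)} | C=[AP] | D=[(∅, {x↦clo(λx. (x x), ∅)}, ∅) :: (∅, {x↦clo(λx. (x x), ∅)}, ∅) :: ([2], ∅, [PRIM2(mul)])]]
t=18: [S=∅ | E={x↦clo(λx. (x x), ∅)} | C=[(x x)] | D=[(∅, {x↦clo(λx. (x x), ∅)}, ∅) :: (∅, {x↦clo(λx. (x x), ∅)}, ∅) :: (∅, {x↦clo(λx. (x x), ∅)}, ∅) :: ([2], ∅, [PRIM2(mul)])]]
t=19: [S=∅ | E={x↦clo(λx. (x x), ∅)} | C=[x :: x :: AP] | D=[(∅, {x↦clo(λx. (x x), ∅)}, ∅) :: (∅, {x↦clo(λx. (x x), ∅)}, ∅) :: (∅, {x↦clo(λx. (x x), ∅)}, ∅) :: ([2], ∅, [PRIM2(mul)])]]
t=20: [S=[clo(λx. (x x), ∅)] | E={x↦clo(λx. (x x), ∅)} | C=[x :: AP] | D=[(∅, {x↦clo(λx. (x x), ∅)}, ∅) :: (∅, {x↦clo(λx. (x x), ∅)}, ∅) :: (∅, {x↦clo(λx. (x x), ∅)}, ∅) :: ([2], ∅, [PRIM2(mul)])]]
→ 20 transitions taken and the configuration is still not final: no result within 20 steps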